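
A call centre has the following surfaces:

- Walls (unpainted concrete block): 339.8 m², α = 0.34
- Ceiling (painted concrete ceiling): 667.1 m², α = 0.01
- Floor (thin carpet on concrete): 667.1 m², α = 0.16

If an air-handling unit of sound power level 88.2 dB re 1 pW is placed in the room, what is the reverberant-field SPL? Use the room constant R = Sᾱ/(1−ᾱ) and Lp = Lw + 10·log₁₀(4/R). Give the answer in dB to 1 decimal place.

70.0 dB

Σ(Sᵢαᵢ) = 339.8×0.34 + 667.1×0.01 + 667.1×0.16 = 228.939; total area S = 1674.0 m².
ᾱ = 228.939/1674.0 = 0.1368; R = Sᾱ/(1−ᾱ) = 228.939/(1−0.1368) = 265.221 m².
Lp = 88.2 + 10·log₁₀(4/265.221) = 88.2 + (-18.22) = 70.0 dB.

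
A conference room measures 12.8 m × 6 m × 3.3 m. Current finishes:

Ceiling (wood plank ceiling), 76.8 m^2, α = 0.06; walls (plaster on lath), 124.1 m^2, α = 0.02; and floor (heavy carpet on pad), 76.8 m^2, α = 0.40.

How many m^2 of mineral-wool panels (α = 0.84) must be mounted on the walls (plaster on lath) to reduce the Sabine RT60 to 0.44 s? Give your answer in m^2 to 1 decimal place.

Summing Sᵢαᵢ: 4.608 + 2.482 + 30.720 → A₁ = 37.810 sabins.
Required A₂ = 0.161·253.44/0.44 = 92.736 sabins.
ΔA needed = 92.736 − 37.810 = 54.926 sabins.
Net gain per m^2: Δα = 0.84 − 0.02 = 0.82.
Panel area = 54.926 / 0.82 = 67.0 m^2.

67.0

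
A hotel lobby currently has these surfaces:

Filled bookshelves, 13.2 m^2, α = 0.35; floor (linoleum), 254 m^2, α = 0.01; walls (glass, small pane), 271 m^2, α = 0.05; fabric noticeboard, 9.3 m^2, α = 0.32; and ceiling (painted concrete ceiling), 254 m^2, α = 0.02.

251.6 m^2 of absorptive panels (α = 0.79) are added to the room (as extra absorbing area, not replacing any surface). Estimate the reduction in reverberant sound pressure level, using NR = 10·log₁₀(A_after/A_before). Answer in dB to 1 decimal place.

Equivalent absorption area: A_before = 13.2×0.35 + 254×0.01 + 271×0.05 + 9.3×0.32 + 254×0.02 = 28.766 m^2.
Added absorption = 251.6 × 0.79 = 198.764 sabins.
New total A_after = 227.530 sabins.
NR = 10·log₁₀(227.530/28.766) = 9.0 dB.

9.0 dB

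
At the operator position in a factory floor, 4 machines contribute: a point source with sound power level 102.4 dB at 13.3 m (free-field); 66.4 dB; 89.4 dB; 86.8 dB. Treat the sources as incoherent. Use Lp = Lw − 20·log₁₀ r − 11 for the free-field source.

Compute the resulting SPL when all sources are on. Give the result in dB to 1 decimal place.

Source at 13.3 m: Lp = 102.4 − 20·log₁₀(13.3) − 11 = 68.9 dB.
Converting to relative power and adding: 10^(68.9/10) + 10^(66.4/10) + 10^(89.4/10) + 10^(86.8/10) = 1.362e+09.
Back to dB: 10·log₁₀ Σ = 91.3 dB.

91.3 dB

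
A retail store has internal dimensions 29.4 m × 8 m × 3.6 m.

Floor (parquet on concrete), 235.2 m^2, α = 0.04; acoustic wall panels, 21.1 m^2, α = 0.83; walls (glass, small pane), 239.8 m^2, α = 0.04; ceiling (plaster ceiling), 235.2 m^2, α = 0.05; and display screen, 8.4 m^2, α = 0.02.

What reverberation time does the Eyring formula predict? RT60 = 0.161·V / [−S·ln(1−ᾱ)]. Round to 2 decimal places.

Total surface area S = 235.2 + 21.1 + 239.8 + 235.2 + 8.4 = 739.7 m^2.
Absorption A = 235.2×0.04 + 21.1×0.83 + 239.8×0.04 + 235.2×0.05 + 8.4×0.02 = 48.441 sabins.
ᾱ = 48.441 / 739.7 = 0.0655.
Eyring denominator: −S ln(1−ᾱ) = 50.110.
V = 29.4 × 8 × 3.6 = 846.72 m³.
RT60 = 0.161 × 846.72 / 50.110 = 2.72 s.

2.72 seconds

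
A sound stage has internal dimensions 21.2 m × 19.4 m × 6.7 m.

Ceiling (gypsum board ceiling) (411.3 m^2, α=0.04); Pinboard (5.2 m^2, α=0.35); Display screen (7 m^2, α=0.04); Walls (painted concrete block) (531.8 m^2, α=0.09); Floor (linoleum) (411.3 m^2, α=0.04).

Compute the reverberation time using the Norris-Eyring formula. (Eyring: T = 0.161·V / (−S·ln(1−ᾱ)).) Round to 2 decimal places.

5.19 seconds

S = Σ Sᵢ = 1366.6 m^2.
Absorption A = 411.3×0.04 + 5.2×0.35 + 7×0.04 + 531.8×0.09 + 411.3×0.04 = 82.866 sabins.
Mean coefficient ᾱ = A/S = 0.0606.
Eyring denominator: −S ln(1−ᾱ) = 85.432.
V = 21.2 × 19.4 × 6.7 = 2755.576 m³.
RT60 = 0.161 × 2755.576 / 85.432 = 5.19 s.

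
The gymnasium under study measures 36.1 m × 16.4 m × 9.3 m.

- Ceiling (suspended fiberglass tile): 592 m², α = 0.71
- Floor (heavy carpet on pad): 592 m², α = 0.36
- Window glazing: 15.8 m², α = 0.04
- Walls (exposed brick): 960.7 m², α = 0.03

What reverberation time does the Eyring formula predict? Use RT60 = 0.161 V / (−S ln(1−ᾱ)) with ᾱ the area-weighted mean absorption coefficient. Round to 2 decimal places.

1.12 seconds

S = Σ Sᵢ = 2160.5 m².
Absorption A = 592×0.71 + 592×0.36 + 15.8×0.04 + 960.7×0.03 = 662.893 sabins.
Mean coefficient ᾱ = A/S = 0.3068.
−S·ln(1−ᾱ) = −2160.5 × ln(1 − 0.3068) = 791.687.
V = 36.1 × 16.4 × 9.3 = 5505.972 m³.
RT60 = 0.161 × 5505.972 / 791.687 = 1.12 s.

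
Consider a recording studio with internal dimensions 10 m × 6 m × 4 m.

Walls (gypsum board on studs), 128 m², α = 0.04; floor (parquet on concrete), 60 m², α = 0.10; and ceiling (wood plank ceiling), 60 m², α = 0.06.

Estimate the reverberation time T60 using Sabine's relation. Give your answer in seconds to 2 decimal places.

Summing Sᵢαᵢ: 5.120 + 6.000 + 3.600 → A = 14.720 sabins.
Volume V = 10 × 6 × 4 = 240 m³.
RT60 = 0.161 · V / A = 0.161 × 240 / 14.720 = 2.62 s.

2.62 s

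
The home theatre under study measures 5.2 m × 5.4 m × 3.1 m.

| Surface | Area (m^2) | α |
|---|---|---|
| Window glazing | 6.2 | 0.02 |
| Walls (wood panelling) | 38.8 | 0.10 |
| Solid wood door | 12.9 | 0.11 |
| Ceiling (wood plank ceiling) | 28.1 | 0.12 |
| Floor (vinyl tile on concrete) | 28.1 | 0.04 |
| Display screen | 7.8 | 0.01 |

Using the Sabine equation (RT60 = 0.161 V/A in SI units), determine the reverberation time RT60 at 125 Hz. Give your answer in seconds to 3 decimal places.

1.402 s

Summing Sᵢαᵢ: 0.124 + 3.880 + 1.419 + 3.372 + 1.124 + 0.078 → A = 9.997 sabins.
V = 5.2·5.4·3.1 = 87.048 m³.
T = 0.161 V/A = 0.161·87.048/9.997 = 1.402 s.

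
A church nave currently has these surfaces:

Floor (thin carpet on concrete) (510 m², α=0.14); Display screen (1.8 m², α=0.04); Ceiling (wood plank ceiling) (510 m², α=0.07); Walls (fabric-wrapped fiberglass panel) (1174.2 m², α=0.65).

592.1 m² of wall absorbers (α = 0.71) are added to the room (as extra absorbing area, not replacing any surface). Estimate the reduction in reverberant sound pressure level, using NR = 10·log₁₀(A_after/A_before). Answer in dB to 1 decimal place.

Total absorption A_before = 510*0.14 + 1.8*0.04 + 510*0.07 + 1174.2*0.65
  = 71.400 + 0.072 + 35.700 + 763.230 = 870.402 m² sabins.
Added absorption = 592.1 × 0.71 = 420.391 sabins.
A_after = 870.402 + 420.391 = 1290.793 sabins.
NR = 10·log₁₀(1290.793/870.402) = 1.7 dB.

1.7 dB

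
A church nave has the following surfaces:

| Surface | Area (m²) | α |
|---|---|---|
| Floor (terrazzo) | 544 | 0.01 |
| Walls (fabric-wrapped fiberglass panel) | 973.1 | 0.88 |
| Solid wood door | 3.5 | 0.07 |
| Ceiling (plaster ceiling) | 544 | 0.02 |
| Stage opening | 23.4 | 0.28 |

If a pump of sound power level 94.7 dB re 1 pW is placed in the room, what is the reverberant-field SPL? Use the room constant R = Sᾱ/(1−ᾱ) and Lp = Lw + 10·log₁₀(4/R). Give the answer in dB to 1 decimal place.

A = 879.445 sabins; S = 2088.0 m².
ᾱ = 879.445/2088.0 = 0.4212; R = Sᾱ/(1−ᾱ) = 879.445/(1−0.4212) = 1519.428 m².
Lp = Lw + 10 log₁₀(4/R) = 94.7 -25.80 = 68.9 dB.

68.9 dB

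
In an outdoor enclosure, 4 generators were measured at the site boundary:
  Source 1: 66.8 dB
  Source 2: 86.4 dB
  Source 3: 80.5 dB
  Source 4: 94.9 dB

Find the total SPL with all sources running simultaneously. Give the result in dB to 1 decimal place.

95.6 dB

Converting to relative power and adding: 10^(66.8/10) + 10^(86.4/10) + 10^(80.5/10) + 10^(94.9/10) = 3.644e+09.
Back to dB: 10·log₁₀ Σ = 95.6 dB.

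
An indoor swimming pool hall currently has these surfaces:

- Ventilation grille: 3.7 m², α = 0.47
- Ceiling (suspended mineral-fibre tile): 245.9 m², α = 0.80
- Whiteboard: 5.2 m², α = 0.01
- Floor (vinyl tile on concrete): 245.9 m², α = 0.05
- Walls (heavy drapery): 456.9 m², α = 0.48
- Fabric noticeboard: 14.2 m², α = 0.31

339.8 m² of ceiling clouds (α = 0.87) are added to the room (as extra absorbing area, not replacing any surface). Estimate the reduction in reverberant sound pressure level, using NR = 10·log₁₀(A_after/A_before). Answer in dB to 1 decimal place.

Equivalent absorption area: A_before = 3.7·0.47 + 245.9·0.80 + 5.2·0.01 + 245.9·0.05 + 456.9·0.48 + 14.2·0.31 = 434.520 m².
Treatment contributes 339.8·0.87 = 295.626 sabins.
A_after = 434.520 + 295.626 = 730.146 sabins.
Reduction = 10 log₁₀(A_after/A_before) = 10 log₁₀(1.6804) = 2.3 dB.

2.3 dB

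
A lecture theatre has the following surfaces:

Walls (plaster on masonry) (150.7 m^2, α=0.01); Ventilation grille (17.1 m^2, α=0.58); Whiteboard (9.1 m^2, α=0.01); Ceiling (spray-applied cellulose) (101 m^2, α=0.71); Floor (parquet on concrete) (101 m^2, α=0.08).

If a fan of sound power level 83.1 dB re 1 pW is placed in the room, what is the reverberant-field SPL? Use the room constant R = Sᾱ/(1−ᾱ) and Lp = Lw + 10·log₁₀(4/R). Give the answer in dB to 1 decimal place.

A = 91.306 sabins; S = 378.9 m^2.
ᾱ = 91.306/378.9 = 0.2410; R = Sᾱ/(1−ᾱ) = 91.306/(1−0.2410) = 120.298 m^2.
Lp = Lw + 10 log₁₀(4/R) = 83.1 -14.78 = 68.3 dB.

68.3 dB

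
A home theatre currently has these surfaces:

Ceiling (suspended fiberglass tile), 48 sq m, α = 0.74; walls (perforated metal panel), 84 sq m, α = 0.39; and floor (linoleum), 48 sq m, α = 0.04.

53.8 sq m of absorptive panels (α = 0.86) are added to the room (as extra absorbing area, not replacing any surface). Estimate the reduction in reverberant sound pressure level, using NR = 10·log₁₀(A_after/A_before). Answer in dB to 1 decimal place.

Total absorption A_before = 48×0.74 + 84×0.39 + 48×0.04
  = 35.520 + 32.760 + 1.920 = 70.200 sq m sabins.
Treatment contributes 53.8·0.86 = 46.268 sabins.
New total A_after = 116.468 sabins.
Reduction = 10 log₁₀(A_after/A_before) = 10 log₁₀(1.6591) = 2.2 dB.

2.2 dB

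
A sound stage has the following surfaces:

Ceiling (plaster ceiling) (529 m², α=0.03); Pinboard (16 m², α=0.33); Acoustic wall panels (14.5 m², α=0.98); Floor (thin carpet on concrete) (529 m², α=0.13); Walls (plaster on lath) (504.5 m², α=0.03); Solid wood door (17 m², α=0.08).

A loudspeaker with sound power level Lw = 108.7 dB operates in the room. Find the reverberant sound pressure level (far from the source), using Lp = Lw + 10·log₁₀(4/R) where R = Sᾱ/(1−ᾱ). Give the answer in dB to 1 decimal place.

Σ(Sᵢαᵢ) = 529×0.03 + 16×0.33 + 14.5×0.98 + 529×0.13 + 504.5×0.03 + 17×0.08 = 120.625; total area S = 1610.0 m².
ᾱ = 120.625/1610.0 = 0.0749; R = Sᾱ/(1−ᾱ) = 120.625/(1−0.0749) = 130.391 m².
Lp = 108.7 + 10·log₁₀(4/130.391) = 108.7 + (-15.13) = 93.6 dB.

93.6 dB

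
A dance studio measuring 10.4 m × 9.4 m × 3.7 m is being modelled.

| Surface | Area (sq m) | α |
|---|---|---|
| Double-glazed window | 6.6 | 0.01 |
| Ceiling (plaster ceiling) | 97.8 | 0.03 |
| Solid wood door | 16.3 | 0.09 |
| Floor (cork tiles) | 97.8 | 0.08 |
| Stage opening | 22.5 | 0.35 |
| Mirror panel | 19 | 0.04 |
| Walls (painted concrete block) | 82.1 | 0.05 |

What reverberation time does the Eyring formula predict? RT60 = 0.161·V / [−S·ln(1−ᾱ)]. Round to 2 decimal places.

Total surface area S = 6.6 + 97.8 + 16.3 + 97.8 + 22.5 + 19 + 82.1 = 342.1 sq m.
Absorption A = 6.6×0.01 + 97.8×0.03 + 16.3×0.09 + 97.8×0.08 + 22.5×0.35 + 19×0.04 + 82.1×0.05 = 25.031 sabins.
Mean coefficient ᾱ = A/S = 0.0732.
−S·ln(1−ᾱ) = −342.1 × ln(1 − 0.0732) = 26.006.
V = 10.4 × 9.4 × 3.7 = 361.712 m³.
T = 0.161·V/[−S·ln(1−ᾱ)] = 0.161·361.712/26.006 = 2.24 s.

2.24 seconds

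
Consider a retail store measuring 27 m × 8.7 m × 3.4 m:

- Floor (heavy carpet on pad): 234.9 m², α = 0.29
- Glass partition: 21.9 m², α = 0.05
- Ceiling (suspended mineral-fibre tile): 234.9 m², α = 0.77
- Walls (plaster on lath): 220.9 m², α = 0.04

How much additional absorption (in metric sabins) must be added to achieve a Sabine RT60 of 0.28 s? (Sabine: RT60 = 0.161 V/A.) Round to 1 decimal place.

Summing Sᵢαᵢ: 68.121 + 1.095 + 180.873 + 8.836 → A₁ = 258.925 sabins.
For T = 0.28 s, need A₂ = 0.161·V/T = 0.161·798.66/0.28 = 459.229 sabins.
ΔA = A₂ − A₁ = 459.229 − 258.925 = 200.3 sabins.

200.3 sabins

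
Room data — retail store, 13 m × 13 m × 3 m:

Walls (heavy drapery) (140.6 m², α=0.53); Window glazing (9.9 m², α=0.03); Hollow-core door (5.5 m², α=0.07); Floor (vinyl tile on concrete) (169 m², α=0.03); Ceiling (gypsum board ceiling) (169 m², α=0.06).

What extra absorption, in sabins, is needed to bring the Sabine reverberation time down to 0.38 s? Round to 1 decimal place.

Summing Sᵢαᵢ: 74.518 + 0.297 + 0.385 + 5.070 + 10.140 → A₁ = 90.410 sabins.
For T = 0.38 s, need A₂ = 0.161·V/T = 0.161·507/0.38 = 214.808 sabins.
Additional absorption ΔA = 214.808 − 90.410 = 124.4 sabins.

124.4 sabins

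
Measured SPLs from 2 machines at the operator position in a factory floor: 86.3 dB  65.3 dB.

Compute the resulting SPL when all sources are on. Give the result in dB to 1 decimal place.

86.3 dB

Sum in the linear (power) domain: Σ 10^(Lᵢ/10) = 10^(86.3/10) + 10^(65.3/10) = 4.3e+08.
Back to dB: 10·log₁₀ Σ = 86.3 dB.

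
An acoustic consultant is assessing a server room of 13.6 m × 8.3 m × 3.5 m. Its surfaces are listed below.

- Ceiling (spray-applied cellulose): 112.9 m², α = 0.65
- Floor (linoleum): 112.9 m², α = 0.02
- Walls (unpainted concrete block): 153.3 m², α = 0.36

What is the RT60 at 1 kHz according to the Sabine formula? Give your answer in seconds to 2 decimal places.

Total absorption A = 112.9·0.65 + 112.9·0.02 + 153.3·0.36
  = 73.385 + 2.258 + 55.188 = 130.831 m² sabins.
V = 13.6·8.3·3.5 = 395.08 m³.
Sabine: RT60 = 0.161 × 395.08 / 130.831 = 0.49 s.

0.49 s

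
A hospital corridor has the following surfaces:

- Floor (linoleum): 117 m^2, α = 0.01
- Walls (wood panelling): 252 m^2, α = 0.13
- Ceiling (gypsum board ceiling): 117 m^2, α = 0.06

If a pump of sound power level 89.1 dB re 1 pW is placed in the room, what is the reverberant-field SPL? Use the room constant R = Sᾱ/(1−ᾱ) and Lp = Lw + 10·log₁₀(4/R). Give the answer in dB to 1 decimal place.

A = 40.950 sabins; S = 486.0 m^2.
ᾱ = 0.0843, so room constant R = A/(1−ᾱ) = 44.720 m^2.
Lp = Lw + 10 log₁₀(4/R) = 89.1 -10.48 = 78.6 dB.

78.6 dB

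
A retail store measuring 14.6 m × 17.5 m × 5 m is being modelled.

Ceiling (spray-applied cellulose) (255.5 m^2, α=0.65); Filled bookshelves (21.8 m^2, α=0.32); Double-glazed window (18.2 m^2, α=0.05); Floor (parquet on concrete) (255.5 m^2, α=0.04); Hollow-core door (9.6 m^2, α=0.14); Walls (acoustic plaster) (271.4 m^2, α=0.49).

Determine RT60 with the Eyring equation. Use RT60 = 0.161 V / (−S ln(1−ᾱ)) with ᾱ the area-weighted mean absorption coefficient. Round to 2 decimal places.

S = Σ Sᵢ = 832.0 m^2.
Absorption A = 255.5·0.65 + 21.8·0.32 + 18.2·0.05 + 255.5·0.04 + 9.6·0.14 + 271.4·0.49 = 318.511 sabins.
Mean coefficient ᾱ = A/S = 0.3828.
Eyring denominator: −S ln(1−ᾱ) = 401.492.
V = 14.6 × 17.5 × 5 = 1277.5 m³.
RT60 = 0.161 × 1277.5 / 401.492 = 0.51 s.

0.51 sec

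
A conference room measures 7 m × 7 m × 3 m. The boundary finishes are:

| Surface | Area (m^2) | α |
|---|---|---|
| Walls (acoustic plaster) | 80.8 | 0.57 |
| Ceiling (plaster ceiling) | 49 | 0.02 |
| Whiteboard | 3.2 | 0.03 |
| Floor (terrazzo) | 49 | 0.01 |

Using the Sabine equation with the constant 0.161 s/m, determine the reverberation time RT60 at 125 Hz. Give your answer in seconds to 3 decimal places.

0.497 s

Summing Sᵢαᵢ: 46.056 + 0.980 + 0.096 + 0.490 → A = 47.622 sabins.
Room volume: 147 m³.
RT60 = 0.161 · V / A = 0.161 × 147 / 47.622 = 0.497 s.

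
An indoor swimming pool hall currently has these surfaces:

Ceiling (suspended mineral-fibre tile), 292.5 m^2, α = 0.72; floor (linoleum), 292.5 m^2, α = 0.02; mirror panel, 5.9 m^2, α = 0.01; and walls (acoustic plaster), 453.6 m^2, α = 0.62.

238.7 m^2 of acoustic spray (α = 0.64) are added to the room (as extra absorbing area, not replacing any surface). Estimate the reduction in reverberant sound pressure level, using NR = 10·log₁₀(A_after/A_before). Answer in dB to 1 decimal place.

Summing Sᵢαᵢ: 210.600 + 5.850 + 0.059 + 281.232 → A_before = 497.741 sabins.
Treatment contributes 238.7·0.64 = 152.768 sabins.
A_after = 497.741 + 152.768 = 650.509 sabins.
Reduction = 10 log₁₀(A_after/A_before) = 10 log₁₀(1.3069) = 1.2 dB.

1.2 dB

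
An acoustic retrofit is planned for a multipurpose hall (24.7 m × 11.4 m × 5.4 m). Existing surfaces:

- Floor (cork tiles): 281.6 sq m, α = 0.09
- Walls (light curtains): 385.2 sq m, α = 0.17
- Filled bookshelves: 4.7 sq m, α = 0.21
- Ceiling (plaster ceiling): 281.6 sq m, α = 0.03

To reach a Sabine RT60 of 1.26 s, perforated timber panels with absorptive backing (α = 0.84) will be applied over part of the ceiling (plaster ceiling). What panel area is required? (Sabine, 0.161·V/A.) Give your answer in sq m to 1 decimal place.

116.1

A₁ = Σ Sᵢαᵢ = 281.6·0.09 + 385.2·0.17 + 4.7·0.21 + 281.6·0.03 = 100.263 sabins.
Required A₂ = 0.161·1520.532/1.26 = 194.290 sabins.
Absorption to add: 194.290 − 100.263 = 94.027 sabins.
Net gain per sq m: Δα = 0.84 − 0.03 = 0.81.
Area = ΔA/Δα = 94.027/0.81 = 116.1 sq m.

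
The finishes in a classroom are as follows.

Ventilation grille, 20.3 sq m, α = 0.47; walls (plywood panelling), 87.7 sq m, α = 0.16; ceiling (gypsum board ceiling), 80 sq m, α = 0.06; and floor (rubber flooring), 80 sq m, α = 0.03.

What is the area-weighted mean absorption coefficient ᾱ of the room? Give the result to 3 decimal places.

0.115

S = Σ Sᵢ = 20.3 + 87.7 + 80 + 80 = 268.0 sq m.
Σ(Sᵢαᵢ) = 20.3×0.47 + 87.7×0.16 + 80×0.06 + 80×0.03 = 30.773.
ᾱ = A/S = 0.115.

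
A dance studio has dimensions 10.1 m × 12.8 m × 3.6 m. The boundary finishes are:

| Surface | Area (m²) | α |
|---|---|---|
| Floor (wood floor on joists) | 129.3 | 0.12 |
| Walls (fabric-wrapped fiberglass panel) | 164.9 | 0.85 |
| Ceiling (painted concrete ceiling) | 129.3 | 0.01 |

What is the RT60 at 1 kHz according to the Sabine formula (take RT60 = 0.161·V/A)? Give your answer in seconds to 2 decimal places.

A = Σ Sᵢαᵢ = 129.3×0.12 + 164.9×0.85 + 129.3×0.01 = 156.974 sabins.
V = 10.1·12.8·3.6 = 465.408 m³.
T = 0.161 V/A = 0.161·465.408/156.974 = 0.48 s.

0.48 s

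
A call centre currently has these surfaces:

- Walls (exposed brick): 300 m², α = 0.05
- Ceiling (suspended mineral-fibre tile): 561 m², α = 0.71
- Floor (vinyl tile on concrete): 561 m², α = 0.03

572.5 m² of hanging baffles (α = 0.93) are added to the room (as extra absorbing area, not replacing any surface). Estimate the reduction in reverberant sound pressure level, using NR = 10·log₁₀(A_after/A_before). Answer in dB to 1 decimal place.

Total absorption A_before = 300·0.05 + 561·0.71 + 561·0.03
  = 15.000 + 398.310 + 16.830 = 430.140 m² sabins.
Added absorption = 572.5 × 0.93 = 532.425 sabins.
A_after = 430.140 + 532.425 = 962.565 sabins.
Reduction = 10 log₁₀(A_after/A_before) = 10 log₁₀(2.2378) = 3.5 dB.

3.5 dB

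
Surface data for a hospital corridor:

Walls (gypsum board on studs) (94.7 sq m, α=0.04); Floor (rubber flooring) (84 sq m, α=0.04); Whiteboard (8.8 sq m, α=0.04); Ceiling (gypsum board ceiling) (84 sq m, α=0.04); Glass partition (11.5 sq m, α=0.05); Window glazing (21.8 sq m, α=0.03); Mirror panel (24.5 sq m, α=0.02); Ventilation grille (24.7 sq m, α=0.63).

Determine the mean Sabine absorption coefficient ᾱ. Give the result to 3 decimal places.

Total surface area S = 354.0 sq m.
A = 94.7×0.04 + 84×0.04 + 8.8×0.04 + 84×0.04 + 11.5×0.05 + 21.8×0.03 + 24.5×0.02 + 24.7×0.63 = 28.140 sabins.
ᾱ = A/S = 0.079.

0.079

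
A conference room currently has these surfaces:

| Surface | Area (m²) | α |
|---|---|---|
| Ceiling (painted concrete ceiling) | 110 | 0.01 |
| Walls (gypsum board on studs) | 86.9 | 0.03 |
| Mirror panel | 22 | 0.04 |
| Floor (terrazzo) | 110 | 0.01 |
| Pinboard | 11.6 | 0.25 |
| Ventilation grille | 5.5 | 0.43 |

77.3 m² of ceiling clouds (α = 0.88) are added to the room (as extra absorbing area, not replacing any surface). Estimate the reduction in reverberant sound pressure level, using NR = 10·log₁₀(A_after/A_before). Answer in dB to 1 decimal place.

Equivalent absorption area: A_before = 110·0.01 + 86.9·0.03 + 22·0.04 + 110·0.01 + 11.6·0.25 + 5.5·0.43 = 10.952 m².
Added absorption = 77.3 × 0.88 = 68.024 sabins.
A_after = 10.952 + 68.024 = 78.976 sabins.
Reduction = 10 log₁₀(A_after/A_before) = 10 log₁₀(7.2111) = 8.6 dB.

8.6 dB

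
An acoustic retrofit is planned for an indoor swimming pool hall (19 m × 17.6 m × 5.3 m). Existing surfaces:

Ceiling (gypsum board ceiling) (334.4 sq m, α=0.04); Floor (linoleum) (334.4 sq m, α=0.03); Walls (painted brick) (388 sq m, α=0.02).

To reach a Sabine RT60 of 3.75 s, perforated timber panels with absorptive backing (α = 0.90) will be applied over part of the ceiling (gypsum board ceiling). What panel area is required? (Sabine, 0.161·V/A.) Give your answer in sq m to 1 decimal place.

52.2

Total absorption A₁ = 334.4*0.04 + 334.4*0.03 + 388*0.02
  = 13.376 + 10.032 + 7.760 = 31.168 sq m sabins.
Required A₂ = 0.161·1772.32/3.75 = 76.092 sabins.
Absorption to add: 76.092 − 31.168 = 44.924 sabins.
Each sq m of panel replacing the ceiling (gypsum board ceiling) adds (0.90 − 0.04) = 0.86 sabins.
Area = ΔA/Δα = 44.924/0.86 = 52.2 sq m.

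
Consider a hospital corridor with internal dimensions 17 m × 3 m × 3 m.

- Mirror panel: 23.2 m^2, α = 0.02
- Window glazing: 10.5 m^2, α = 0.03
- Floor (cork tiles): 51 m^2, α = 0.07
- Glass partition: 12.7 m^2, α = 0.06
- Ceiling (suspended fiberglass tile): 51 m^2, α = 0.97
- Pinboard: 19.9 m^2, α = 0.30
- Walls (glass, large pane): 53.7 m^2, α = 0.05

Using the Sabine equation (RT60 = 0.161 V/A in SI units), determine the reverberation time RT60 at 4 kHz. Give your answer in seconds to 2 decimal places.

0.39 sec

Total absorption A = 23.2*0.02 + 10.5*0.03 + 51*0.07 + 12.7*0.06 + 51*0.97 + 19.9*0.30 + 53.7*0.05
  = 0.464 + 0.315 + 3.570 + 0.762 + 49.470 + 5.970 + 2.685 = 63.236 m^2 sabins.
V = 17·3·3 = 153 m³.
RT60 = 0.161 · V / A = 0.161 × 153 / 63.236 = 0.39 s.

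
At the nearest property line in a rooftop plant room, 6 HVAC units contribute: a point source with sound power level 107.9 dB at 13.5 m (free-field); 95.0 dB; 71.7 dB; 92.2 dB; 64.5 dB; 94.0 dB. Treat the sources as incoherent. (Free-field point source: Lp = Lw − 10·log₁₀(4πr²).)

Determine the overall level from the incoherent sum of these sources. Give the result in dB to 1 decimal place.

Source at 13.5 m: Lp = 107.9 − 10·log₁₀(4π·13.5²) = 107.9 − 10·log₁₀(2290.221) = 74.3 dB.
Sum in the linear (power) domain: Σ 10^(Lᵢ/10) = 10^(74.3/10) + 10^(95.0/10) + 10^(71.7/10) + 10^(92.2/10) + 10^(64.5/10) + 10^(94.0/10) = 7.378e+09.
Back to dB: 10·log₁₀ Σ = 98.7 dB.

98.7 dB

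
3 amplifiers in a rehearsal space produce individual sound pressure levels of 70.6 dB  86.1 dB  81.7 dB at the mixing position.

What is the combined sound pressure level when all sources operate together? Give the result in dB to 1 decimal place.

Sum in the linear (power) domain: Σ 10^(Lᵢ/10) = 10^(70.6/10) + 10^(86.1/10) + 10^(81.7/10) = 5.668e+08.
Back to dB: 10·log₁₀ Σ = 87.5 dB.

87.5 dB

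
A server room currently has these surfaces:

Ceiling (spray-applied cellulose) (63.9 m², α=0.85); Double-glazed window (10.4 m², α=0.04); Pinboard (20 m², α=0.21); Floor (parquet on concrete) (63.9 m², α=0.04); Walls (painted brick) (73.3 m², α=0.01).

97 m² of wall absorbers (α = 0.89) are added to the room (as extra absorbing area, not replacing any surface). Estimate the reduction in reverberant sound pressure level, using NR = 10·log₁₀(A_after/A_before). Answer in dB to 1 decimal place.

Summing Sᵢαᵢ: 54.315 + 0.416 + 4.200 + 2.556 + 0.733 → A_before = 62.220 sabins.
Added absorption = 97 × 0.89 = 86.330 sabins.
A_after = 62.220 + 86.330 = 148.550 sabins.
NR = 10·log₁₀(148.550/62.220) = 3.8 dB.

3.8 dB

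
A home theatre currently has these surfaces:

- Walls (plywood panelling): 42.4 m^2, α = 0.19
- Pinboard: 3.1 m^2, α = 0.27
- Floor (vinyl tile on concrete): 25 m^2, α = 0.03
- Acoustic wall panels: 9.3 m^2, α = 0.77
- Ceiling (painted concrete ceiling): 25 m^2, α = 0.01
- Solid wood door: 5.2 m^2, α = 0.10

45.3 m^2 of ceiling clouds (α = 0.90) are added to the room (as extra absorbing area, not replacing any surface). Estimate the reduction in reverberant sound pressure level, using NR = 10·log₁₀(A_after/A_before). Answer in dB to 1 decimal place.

5.2 dB

Equivalent absorption area: A_before = 42.4·0.19 + 3.1·0.27 + 25·0.03 + 9.3·0.77 + 25·0.01 + 5.2·0.10 = 17.574 m^2.
Treatment contributes 45.3·0.90 = 40.770 sabins.
A_after = 17.574 + 40.770 = 58.344 sabins.
NR = 10·log₁₀(58.344/17.574) = 5.2 dB.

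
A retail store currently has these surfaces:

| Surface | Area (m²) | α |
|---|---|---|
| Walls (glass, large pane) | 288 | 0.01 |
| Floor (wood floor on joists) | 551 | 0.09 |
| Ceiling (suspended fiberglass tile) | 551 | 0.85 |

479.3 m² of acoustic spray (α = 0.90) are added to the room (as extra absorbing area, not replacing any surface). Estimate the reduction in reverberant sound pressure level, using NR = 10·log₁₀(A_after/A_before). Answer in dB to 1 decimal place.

2.6 dB

Equivalent absorption area: A_before = 288*0.01 + 551*0.09 + 551*0.85 = 520.820 m².
Treatment contributes 479.3·0.90 = 431.370 sabins.
New total A_after = 952.190 sabins.
NR = 10·log₁₀(952.190/520.820) = 2.6 dB.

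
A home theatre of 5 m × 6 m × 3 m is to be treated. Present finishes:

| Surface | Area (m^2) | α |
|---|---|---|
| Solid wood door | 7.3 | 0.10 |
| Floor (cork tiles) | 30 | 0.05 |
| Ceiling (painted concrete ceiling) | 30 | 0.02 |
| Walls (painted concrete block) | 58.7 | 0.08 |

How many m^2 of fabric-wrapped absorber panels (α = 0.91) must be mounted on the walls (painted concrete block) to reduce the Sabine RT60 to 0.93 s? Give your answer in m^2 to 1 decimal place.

Summing Sᵢαᵢ: 0.730 + 1.500 + 0.600 + 4.696 → A₁ = 7.526 sabins.
V = 90 m³. Target absorption A₂ = 0.161 × 90 / 0.93 = 15.581 sabins.
Absorption to add: 15.581 − 7.526 = 8.055 sabins.
Each m^2 of panel replacing the walls (painted concrete block) adds (0.91 − 0.08) = 0.83 sabins.
Area = ΔA/Δα = 8.055/0.83 = 9.7 m^2.

9.7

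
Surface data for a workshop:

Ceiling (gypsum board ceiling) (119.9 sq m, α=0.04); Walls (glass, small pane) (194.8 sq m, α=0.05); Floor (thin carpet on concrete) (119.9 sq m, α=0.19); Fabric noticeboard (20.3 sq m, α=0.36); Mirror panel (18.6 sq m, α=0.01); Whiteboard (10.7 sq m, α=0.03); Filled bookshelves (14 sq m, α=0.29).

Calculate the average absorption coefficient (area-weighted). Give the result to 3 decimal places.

S = Σ Sᵢ = 119.9 + 194.8 + 119.9 + 20.3 + 18.6 + 10.7 + 14 = 498.2 sq m.
Σ(Sᵢαᵢ) = 119.9·0.04 + 194.8·0.05 + 119.9·0.19 + 20.3·0.36 + 18.6·0.01 + 10.7·0.03 + 14·0.29 = 49.192.
ᾱ = 49.192 / 498.2 = 0.099.

0.099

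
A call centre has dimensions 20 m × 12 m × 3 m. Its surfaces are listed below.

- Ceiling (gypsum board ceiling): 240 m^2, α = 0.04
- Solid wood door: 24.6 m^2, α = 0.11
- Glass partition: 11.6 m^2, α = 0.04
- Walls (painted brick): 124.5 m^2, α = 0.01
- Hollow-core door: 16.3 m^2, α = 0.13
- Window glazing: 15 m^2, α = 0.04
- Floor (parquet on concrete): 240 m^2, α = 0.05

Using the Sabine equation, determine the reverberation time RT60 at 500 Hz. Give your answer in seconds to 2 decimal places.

Equivalent absorption area: A = 240·0.04 + 24.6·0.11 + 11.6·0.04 + 124.5·0.01 + 16.3·0.13 + 15·0.04 + 240·0.05 = 28.734 m^2.
V = 20·12·3 = 720 m³.
T = 0.161 V/A = 0.161·720/28.734 = 4.03 s.

4.03 s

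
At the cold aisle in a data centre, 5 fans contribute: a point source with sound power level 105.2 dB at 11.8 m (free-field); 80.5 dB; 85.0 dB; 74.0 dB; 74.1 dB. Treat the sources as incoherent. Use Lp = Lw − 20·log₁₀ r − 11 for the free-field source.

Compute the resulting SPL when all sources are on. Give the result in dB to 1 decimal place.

87.0 dB

Source at 11.8 m: Lp = 105.2 − 20·log₁₀(11.8) − 11 = 72.8 dB.
Σ 10^(Lᵢ/10) = 4.983e+08.
Back to dB: 10·log₁₀ Σ = 87.0 dB.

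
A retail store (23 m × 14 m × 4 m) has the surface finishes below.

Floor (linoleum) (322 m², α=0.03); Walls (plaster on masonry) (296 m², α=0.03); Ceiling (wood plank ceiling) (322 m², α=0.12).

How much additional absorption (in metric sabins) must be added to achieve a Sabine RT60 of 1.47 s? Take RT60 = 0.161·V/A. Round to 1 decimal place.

83.9 sabins

Summing Sᵢαᵢ: 9.660 + 8.880 + 38.640 → A₁ = 57.180 sabins.
Target A₂ = 0.161·1288/1.47 = 141.067 sabins (V = 1288 m³).
ΔA = A₂ − A₁ = 141.067 − 57.180 = 83.9 sabins.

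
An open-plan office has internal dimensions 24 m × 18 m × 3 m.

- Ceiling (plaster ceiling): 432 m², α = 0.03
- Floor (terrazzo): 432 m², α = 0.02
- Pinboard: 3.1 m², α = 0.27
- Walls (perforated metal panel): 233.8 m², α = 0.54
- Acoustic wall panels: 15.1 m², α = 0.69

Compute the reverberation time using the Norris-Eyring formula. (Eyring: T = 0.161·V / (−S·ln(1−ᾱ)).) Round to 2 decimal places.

1.22 s

S = Σ Sᵢ = 1116.0 m².
Σ(Sᵢαᵢ) = 432·0.03 + 432·0.02 + 3.1·0.27 + 233.8·0.54 + 15.1·0.69 = 159.108.
Mean coefficient ᾱ = A/S = 0.1426.
−S·ln(1−ᾱ) = −1116.0 × ln(1 − 0.1426) = 171.697.
V = 24 × 18 × 3 = 1296 m³.
T = 0.161·V/[−S·ln(1−ᾱ)] = 0.161·1296/171.697 = 1.22 s.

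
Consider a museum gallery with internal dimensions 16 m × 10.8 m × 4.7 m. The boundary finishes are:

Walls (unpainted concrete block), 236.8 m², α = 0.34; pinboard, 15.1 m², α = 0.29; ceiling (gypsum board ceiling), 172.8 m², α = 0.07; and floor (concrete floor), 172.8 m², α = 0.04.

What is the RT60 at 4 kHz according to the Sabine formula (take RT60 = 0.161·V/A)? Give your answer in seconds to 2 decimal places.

1.26 s

Summing Sᵢαᵢ: 80.512 + 4.379 + 12.096 + 6.912 → A = 103.899 sabins.
Room volume: 812.16 m³.
RT60 = 0.161 · V / A = 0.161 × 812.16 / 103.899 = 1.26 s.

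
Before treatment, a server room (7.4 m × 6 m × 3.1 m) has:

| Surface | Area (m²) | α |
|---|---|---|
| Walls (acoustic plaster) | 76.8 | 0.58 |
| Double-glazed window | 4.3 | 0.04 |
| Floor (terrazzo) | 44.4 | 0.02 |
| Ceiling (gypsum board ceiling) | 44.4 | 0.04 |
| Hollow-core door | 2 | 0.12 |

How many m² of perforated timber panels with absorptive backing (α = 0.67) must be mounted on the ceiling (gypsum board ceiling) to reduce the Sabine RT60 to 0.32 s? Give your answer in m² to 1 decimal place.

34.3

Total absorption A₁ = 76.8*0.58 + 4.3*0.04 + 44.4*0.02 + 44.4*0.04 + 2*0.12
  = 44.544 + 0.172 + 0.888 + 1.776 + 0.240 = 47.620 m² sabins.
Required A₂ = 0.161·137.64/0.32 = 69.250 sabins.
ΔA needed = 69.250 − 47.620 = 21.630 sabins.
Net gain per m²: Δα = 0.67 − 0.04 = 0.63.
Area = ΔA/Δα = 21.630/0.63 = 34.3 m².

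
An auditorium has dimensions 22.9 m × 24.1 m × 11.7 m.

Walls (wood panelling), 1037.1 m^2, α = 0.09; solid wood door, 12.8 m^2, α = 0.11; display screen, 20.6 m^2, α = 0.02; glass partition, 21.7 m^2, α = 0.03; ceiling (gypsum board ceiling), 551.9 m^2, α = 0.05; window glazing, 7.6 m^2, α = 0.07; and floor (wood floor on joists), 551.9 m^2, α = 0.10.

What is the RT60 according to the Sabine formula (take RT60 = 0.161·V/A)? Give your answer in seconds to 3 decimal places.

Summing Sᵢαᵢ: 93.339 + 1.408 + 0.412 + 0.651 + 27.595 + 0.532 + 55.190 → A = 179.127 sabins.
Room volume: 6457.113 m³.
Sabine: RT60 = 0.161 × 6457.113 / 179.127 = 5.804 s.

5.804 sec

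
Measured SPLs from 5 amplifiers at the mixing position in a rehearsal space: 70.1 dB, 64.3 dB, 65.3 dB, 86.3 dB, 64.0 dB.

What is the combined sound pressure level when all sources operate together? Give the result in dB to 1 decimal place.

86.5 dB

Converting to relative power and adding: 10^(70.1/10) + 10^(64.3/10) + 10^(65.3/10) + 10^(86.3/10) + 10^(64.0/10) = 4.454e+08.
L_total = 10·log₁₀(4.454e+08) = 86.5 dB.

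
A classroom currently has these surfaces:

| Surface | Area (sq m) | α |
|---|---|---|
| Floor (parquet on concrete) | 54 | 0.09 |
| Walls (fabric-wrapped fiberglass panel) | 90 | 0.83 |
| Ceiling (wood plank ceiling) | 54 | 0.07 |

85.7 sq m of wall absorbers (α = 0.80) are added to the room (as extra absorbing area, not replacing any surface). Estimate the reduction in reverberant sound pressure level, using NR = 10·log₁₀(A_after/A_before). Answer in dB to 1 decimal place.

Summing Sᵢαᵢ: 4.860 + 74.700 + 3.780 → A_before = 83.340 sabins.
Treatment contributes 85.7·0.80 = 68.560 sabins.
A_after = 83.340 + 68.560 = 151.900 sabins.
NR = 10·log₁₀(151.900/83.340) = 2.6 dB.

2.6 dB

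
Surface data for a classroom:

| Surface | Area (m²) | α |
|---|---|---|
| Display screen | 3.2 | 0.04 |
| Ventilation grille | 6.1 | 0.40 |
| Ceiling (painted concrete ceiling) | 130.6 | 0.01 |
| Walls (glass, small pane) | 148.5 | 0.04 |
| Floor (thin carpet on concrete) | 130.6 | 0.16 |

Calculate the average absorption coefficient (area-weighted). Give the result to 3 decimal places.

Total surface area S = 419.0 m².
Σ(Sᵢαᵢ) = 3.2×0.04 + 6.1×0.40 + 130.6×0.01 + 148.5×0.04 + 130.6×0.16 = 30.710.
ᾱ = 30.710 / 419.0 = 0.073.

0.073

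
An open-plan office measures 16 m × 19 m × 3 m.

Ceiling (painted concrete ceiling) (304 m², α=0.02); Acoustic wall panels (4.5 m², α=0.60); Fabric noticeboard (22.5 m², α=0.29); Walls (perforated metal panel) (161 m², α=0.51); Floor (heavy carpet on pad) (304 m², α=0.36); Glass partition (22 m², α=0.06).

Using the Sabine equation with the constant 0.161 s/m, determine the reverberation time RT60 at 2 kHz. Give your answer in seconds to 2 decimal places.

Equivalent absorption area: A = 304*0.02 + 4.5*0.60 + 22.5*0.29 + 161*0.51 + 304*0.36 + 22*0.06 = 208.175 m².
Volume V = 16 × 19 × 3 = 912 m³.
Sabine: RT60 = 0.161 × 912 / 208.175 = 0.71 s.

0.71 s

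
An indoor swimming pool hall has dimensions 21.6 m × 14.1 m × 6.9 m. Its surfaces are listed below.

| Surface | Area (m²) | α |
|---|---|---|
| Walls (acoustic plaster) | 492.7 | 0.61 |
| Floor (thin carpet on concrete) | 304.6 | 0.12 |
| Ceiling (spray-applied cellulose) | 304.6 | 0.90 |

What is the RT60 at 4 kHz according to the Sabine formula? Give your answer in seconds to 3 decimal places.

0.554 s

Summing Sᵢαᵢ: 300.547 + 36.552 + 274.140 → A = 611.239 sabins.
Room volume: 2101.464 m³.
T = 0.161 V/A = 0.161·2101.464/611.239 = 0.554 s.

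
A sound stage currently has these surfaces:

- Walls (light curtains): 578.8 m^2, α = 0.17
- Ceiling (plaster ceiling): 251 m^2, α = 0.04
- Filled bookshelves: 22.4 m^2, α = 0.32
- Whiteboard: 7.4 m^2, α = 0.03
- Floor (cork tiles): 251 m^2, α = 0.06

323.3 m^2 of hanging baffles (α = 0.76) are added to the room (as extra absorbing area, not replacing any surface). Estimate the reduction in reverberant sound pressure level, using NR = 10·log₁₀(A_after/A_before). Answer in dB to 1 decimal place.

4.6 dB

Total absorption A_before = 578.8*0.17 + 251*0.04 + 22.4*0.32 + 7.4*0.03 + 251*0.06
  = 98.396 + 10.040 + 7.168 + 0.222 + 15.060 = 130.886 m^2 sabins.
Treatment contributes 323.3·0.76 = 245.708 sabins.
A_after = 130.886 + 245.708 = 376.594 sabins.
Reduction = 10 log₁₀(A_after/A_before) = 10 log₁₀(2.8773) = 4.6 dB.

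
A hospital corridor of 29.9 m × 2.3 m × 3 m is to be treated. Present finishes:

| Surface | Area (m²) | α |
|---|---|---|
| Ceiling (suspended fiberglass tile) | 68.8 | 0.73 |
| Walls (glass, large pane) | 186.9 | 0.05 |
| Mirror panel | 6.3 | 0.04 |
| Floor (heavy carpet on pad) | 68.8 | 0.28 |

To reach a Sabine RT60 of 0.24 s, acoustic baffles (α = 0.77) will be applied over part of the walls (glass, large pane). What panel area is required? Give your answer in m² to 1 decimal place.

Total absorption A₁ = 68.8×0.73 + 186.9×0.05 + 6.3×0.04 + 68.8×0.28
  = 50.224 + 9.345 + 0.252 + 19.264 = 79.085 m² sabins.
Required A₂ = 0.161·206.31/0.24 = 138.400 sabins.
Absorption to add: 138.400 − 79.085 = 59.315 sabins.
Net gain per m²: Δα = 0.77 − 0.05 = 0.72.
Area = ΔA/Δα = 59.315/0.72 = 82.4 m².

82.4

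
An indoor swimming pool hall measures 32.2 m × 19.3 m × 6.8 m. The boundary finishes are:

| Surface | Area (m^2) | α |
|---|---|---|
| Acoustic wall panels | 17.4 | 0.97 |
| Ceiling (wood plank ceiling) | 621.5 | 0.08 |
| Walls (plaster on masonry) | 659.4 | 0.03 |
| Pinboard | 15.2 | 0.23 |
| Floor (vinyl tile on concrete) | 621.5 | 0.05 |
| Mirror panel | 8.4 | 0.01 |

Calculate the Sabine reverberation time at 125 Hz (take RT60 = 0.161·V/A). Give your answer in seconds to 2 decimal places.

5.62 sec

Equivalent absorption area: A = 17.4*0.97 + 621.5*0.08 + 659.4*0.03 + 15.2*0.23 + 621.5*0.05 + 8.4*0.01 = 121.035 m^2.
Room volume: 4225.928 m³.
T = 0.161 V/A = 0.161·4225.928/121.035 = 5.62 s.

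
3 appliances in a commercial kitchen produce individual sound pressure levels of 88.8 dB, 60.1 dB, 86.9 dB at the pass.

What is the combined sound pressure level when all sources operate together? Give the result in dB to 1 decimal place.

Σ 10^(Lᵢ/10) = 1.249e+09.
Combined level = 10 log₁₀(1.249e+09) = 91.0 dB.

91.0 dB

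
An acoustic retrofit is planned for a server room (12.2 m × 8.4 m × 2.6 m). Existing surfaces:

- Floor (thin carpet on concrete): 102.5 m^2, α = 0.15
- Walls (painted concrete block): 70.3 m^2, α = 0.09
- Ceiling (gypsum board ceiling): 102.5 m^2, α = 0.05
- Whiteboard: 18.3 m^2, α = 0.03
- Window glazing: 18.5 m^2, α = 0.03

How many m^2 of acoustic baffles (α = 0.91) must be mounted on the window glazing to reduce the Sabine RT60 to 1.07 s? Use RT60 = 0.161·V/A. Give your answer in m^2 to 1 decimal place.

A₁ = Σ Sᵢαᵢ = 102.5*0.15 + 70.3*0.09 + 102.5*0.05 + 18.3*0.03 + 18.5*0.03 = 27.931 sabins.
V = 266.448 m³. Target absorption A₂ = 0.161 × 266.448 / 1.07 = 40.092 sabins.
Absorption to add: 40.092 − 27.931 = 12.161 sabins.
Net gain per m^2: Δα = 0.91 − 0.03 = 0.88.
Area = ΔA/Δα = 12.161/0.88 = 13.8 m^2.

13.8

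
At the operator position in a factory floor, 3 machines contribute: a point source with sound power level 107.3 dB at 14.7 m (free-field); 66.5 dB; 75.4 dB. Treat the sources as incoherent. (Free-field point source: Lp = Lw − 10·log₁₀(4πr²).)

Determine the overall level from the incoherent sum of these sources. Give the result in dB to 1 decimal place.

Source at 14.7 m: Lp = 107.3 − 10·log₁₀(4π·14.7²) = 107.3 − 10·log₁₀(2715.467) = 73.0 dB.
Σ 10^(Lᵢ/10) = 5.909e+07.
Combined level = 10 log₁₀(5.909e+07) = 77.7 dB.

77.7 dB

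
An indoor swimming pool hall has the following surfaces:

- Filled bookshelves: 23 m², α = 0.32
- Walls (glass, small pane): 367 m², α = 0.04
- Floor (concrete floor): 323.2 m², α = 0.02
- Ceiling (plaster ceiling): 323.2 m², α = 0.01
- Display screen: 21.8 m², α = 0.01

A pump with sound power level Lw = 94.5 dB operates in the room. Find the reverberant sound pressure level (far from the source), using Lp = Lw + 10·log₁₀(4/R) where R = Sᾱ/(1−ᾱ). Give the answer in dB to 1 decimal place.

85.3 dB

Σ(Sᵢαᵢ) = 23×0.32 + 367×0.04 + 323.2×0.02 + 323.2×0.01 + 21.8×0.01 = 31.954; total area S = 1058.2 m².
ᾱ = 31.954/1058.2 = 0.0302; R = Sᾱ/(1−ᾱ) = 31.954/(1−0.0302) = 32.949 m².
Lp = Lw + 10 log₁₀(4/R) = 94.5 -9.16 = 85.3 dB.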